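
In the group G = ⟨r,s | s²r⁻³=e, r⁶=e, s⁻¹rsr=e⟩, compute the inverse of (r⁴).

The order of (r⁴) is 3 (smallest k with (r⁴)ᵏ = e), so (r⁴)⁻¹ = (r⁴)² = r².
Check: (r⁴) · (r²) → (r⁴) · r² = e, giving e as required.

Answer: r²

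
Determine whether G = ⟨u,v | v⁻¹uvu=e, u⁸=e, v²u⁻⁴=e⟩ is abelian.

u·v = uv but v·u = u³v⁻¹, so u·v ≠ v·u and G is not abelian.

Answer: No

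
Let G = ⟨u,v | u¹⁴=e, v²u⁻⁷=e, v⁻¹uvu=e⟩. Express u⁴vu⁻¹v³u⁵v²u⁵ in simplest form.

Multiply left to right, reducing at each step:
  (u⁴) · v = u⁴v
  (u⁴v) · u⁻¹ = u⁵v
  (u⁵v) · v³ = u⁵
  (u⁵) · u⁵ = u¹⁰
  (u¹⁰) · v² = u³
  (u³) · u⁵ = u⁸

Answer: u⁸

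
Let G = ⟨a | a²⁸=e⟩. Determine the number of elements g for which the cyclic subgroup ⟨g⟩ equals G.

G is cyclic of order 28. An element generates G iff its order is 28, and a cyclic group of order 28 has exactly φ(28) = 12 such elements.

Answer: 12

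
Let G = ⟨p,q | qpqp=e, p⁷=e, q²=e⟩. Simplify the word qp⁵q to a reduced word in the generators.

Multiply left to right, reducing at each step:
  q · p⁵ = p²q
  (p²q) · q = p²

Answer: p²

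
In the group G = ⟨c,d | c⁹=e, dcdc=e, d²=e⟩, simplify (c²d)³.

Compute successive powers of (c²d), reducing at each step:
  (c²d)²: (c²d) · c² = d;   d · d = e
  (c²d)³: e · c² = c²;   (c²) · d = c²d

Answer: c²d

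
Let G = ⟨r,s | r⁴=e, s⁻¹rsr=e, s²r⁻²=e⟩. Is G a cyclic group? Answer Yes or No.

Every cyclic group is abelian. But r·s = rs while s·r = rs⁻¹, so r·s ≠ s·r and G is not abelian. Hence G is not cyclic.

Answer: No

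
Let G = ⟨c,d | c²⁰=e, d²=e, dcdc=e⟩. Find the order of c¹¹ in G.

Compute successive powers until reaching e:
  (c¹¹)¹ = c¹¹, (c¹¹)² = c², (c¹¹)³ = c¹³, (c¹¹)⁴ = c⁴, (c¹¹)⁵ = c¹⁵, (c¹¹)⁶ = c⁶, (c¹¹)⁷ = c¹⁷, (c¹¹)⁸ = c⁸, (c¹¹)⁹ = c¹⁹, (c¹¹)¹⁰ = c¹⁰, (c¹¹)¹¹ = c, (c¹¹)¹² = c¹², (c¹¹)¹³ = c³, (c¹¹)¹⁴ = c¹⁴, (c¹¹)¹⁵ = c⁵, (c¹¹)¹⁶ = c¹⁶, (c¹¹)¹⁷ = c⁷, (c¹¹)¹⁸ = c¹⁸, (c¹¹)¹⁹ = c⁹, (c¹¹)²⁰ = e.
The smallest positive k with (c¹¹)ᵏ = e is 20.

Answer: 20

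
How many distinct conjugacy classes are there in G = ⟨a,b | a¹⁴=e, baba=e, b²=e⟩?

The conjugacy classes (representative and size) are:
  [e] (size 1), [a¹³] (size 2), [a²] (size 2), [a³] (size 2), [a¹⁰] (size 2), [a⁵] (size 2), [a⁸] (size 2), [a⁷] (size 1), [a⁶b] (size 7), [a⁹b] (size 7).
Class equation: 1 + 2 + 2 + 2 + 2 + 2 + 2 + 1 + 7 + 7 = 28 = |G|. So G has 10 conjugacy classes.

Answer: 10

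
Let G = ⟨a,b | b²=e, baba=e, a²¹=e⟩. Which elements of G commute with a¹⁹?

⟨a¹⁹⟩ ⊆ C_G(a¹⁹) since powers of a¹⁹ commute with a¹⁹; so |C_G(a¹⁹)| ≥ |⟨a¹⁹⟩| = 21.
By orbit–stabilizer, |C_G(a¹⁹)| = |G| / |conj. class of a¹⁹| = 42 / 2 = 21.
The 21 elements commuting with a¹⁹ are {e, a, a², a³, a⁴, a⁵, a⁶, a⁷, a⁸, a⁹, a¹⁰, a¹¹, a¹², a¹³, a¹⁴, a¹⁵, a¹⁶, a¹⁷, a¹⁸, a¹⁹, a²⁰}.

Answer: {e, a, a², a³, a⁴, a⁵, a⁶, a⁷, a⁸, a⁹, a¹⁰, a¹¹, a¹², a¹³, a¹⁴, a¹⁵, a¹⁶, a¹⁷, a¹⁸, a¹⁹, a²⁰}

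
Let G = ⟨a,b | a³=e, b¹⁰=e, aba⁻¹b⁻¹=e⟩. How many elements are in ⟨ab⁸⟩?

|⟨ab⁸⟩| equals the order of ab⁸. Compute successive powers until reaching e:
  (ab⁸)¹ = ab⁸, (ab⁸)² = a²b⁶, (ab⁸)³ = b⁴, (ab⁸)⁴ = ab², (ab⁸)⁵ = a², (ab⁸)⁶ = b⁸, (ab⁸)⁷ = ab⁶, (ab⁸)⁸ = a²b⁴, (ab⁸)⁹ = b², (ab⁸)¹⁰ = a, (ab⁸)¹¹ = a²b⁸, (ab⁸)¹² = b⁶, (ab⁸)¹³ = ab⁴, (ab⁸)¹⁴ = a²b², (ab⁸)¹⁵ = e.
The smallest positive k with (ab⁸)ᵏ = e is 15, so |⟨ab⁸⟩| = 15.

Answer: 15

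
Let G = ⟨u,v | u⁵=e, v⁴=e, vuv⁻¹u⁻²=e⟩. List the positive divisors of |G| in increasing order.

|G| = 20 = 2² · 5. By Lagrange's theorem the order of any subgroup divides 20; the divisors of 20 are 1, 2, 4, 5, 10, 20.

Answer: 1, 2, 4, 5, 10, 20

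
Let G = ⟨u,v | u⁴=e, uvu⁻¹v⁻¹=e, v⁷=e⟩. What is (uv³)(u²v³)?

Compute (uv³) · (u²v³) by multiplying left to right and reducing via the relations at each step:
  (uv³) · u² = u³v³
  (u³v³) · v³ = u³v⁶

Answer: u³v⁶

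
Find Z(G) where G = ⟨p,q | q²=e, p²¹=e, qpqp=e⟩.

An element z ∈ Z(G) iff z commutes with every generator.
For example e is central: e·p = p = p·e; e·q = q = q·e.
Whereas p ∉ Z(G) since p·q = pq ≠ p²⁰q = q·p.
Checking each of the 42 elements this way gives Z(G) = {e}, of order 1.

Answer: {e}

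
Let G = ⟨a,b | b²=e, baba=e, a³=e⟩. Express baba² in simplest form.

Multiply left to right, reducing at each step:
  b · a = a²b
  (a²b) · b = a²
  (a²) · a² = a

Answer: a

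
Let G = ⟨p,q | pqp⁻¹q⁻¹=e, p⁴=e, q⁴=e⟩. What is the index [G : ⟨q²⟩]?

First find ord(q²) by computing successive powers:
  (q²)¹ = q², (q²)² = e.
So |⟨q²⟩| = ord(q²) = 2. With |G| = 16, by Lagrange [G : ⟨q²⟩] = 16/2 = 8.

Answer: 8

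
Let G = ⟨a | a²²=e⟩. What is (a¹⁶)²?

Compute successive powers of (a¹⁶), reducing at each step:
  (a¹⁶)²: (a¹⁶) · a¹⁶ = a¹⁰

Answer: a¹⁰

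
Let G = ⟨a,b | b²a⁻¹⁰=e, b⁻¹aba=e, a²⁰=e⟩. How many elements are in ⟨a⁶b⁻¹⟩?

|⟨a⁶b⁻¹⟩| equals the order of a⁶b⁻¹. Compute successive powers until reaching e:
  (a⁶b⁻¹)¹ = a⁶b⁻¹, (a⁶b⁻¹)² = a¹⁰, (a⁶b⁻¹)³ = a⁶b, (a⁶b⁻¹)⁴ = e.
The smallest positive k with (a⁶b⁻¹)ᵏ = e is 4, so |⟨a⁶b⁻¹⟩| = 4.

Answer: 4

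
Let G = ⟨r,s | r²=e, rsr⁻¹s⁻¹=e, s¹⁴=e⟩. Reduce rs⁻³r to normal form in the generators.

Multiply left to right, reducing at each step:
  r · s⁻³ = rs¹¹
  (rs¹¹) · r = s¹¹

Answer: s¹¹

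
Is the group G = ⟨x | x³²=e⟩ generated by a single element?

|G| = 32. The element x has order 32 (its powers give 32 distinct elements), so ⟨x⟩ = G and G is cyclic.

Answer: Yes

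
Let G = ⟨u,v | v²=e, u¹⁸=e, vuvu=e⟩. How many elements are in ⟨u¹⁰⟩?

|⟨u¹⁰⟩| equals the order of u¹⁰. Compute successive powers until reaching e:
  (u¹⁰)¹ = u¹⁰, (u¹⁰)² = u², (u¹⁰)³ = u¹², (u¹⁰)⁴ = u⁴, (u¹⁰)⁵ = u¹⁴, (u¹⁰)⁶ = u⁶, (u¹⁰)⁷ = u¹⁶, (u¹⁰)⁸ = u⁸, (u¹⁰)⁹ = e.
The smallest positive k with (u¹⁰)ᵏ = e is 9, so |⟨u¹⁰⟩| = 9.

Answer: 9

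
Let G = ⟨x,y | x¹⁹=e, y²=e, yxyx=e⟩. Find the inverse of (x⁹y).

The order of (x⁹y) is 2 (smallest k with (x⁹y)ᵏ = e), so (x⁹y)⁻¹ = (x⁹y)¹ = x⁹y.
Check: (x⁹y) · (x⁹y) → (x⁹y) · x⁹ = y;   y · y = e, giving e as required.

Answer: x⁹y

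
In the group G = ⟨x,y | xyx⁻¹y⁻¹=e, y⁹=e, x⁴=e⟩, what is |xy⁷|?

Compute successive powers until reaching e:
  (xy⁷)¹ = xy⁷, (xy⁷)² = x²y⁵, (xy⁷)³ = x³y³, (xy⁷)⁴ = y, (xy⁷)⁵ = xy⁸, (xy⁷)⁶ = x²y⁶, (xy⁷)⁷ = x³y⁴, (xy⁷)⁸ = y², (xy⁷)⁹ = x, (xy⁷)¹⁰ = x²y⁷, (xy⁷)¹¹ = x³y⁵, (xy⁷)¹² = y³, (xy⁷)¹³ = xy, (xy⁷)¹⁴ = x²y⁸, (xy⁷)¹⁵ = x³y⁶, (xy⁷)¹⁶ = y⁴, (xy⁷)¹⁷ = xy², (xy⁷)¹⁸ = x², (xy⁷)¹⁹ = x³y⁷, (xy⁷)²⁰ = y⁵, (xy⁷)²¹ = xy³, (xy⁷)²² = x²y, (xy⁷)²³ = x³y⁸, (xy⁷)²⁴ = y⁶, (xy⁷)²⁵ = xy⁴, (xy⁷)²⁶ = x²y², (xy⁷)²⁷ = x³, (xy⁷)²⁸ = y⁷, (xy⁷)²⁹ = xy⁵, (xy⁷)³⁰ = x²y³, (xy⁷)³¹ = x³y, (xy⁷)³² = y⁸, (xy⁷)³³ = xy⁶, (xy⁷)³⁴ = x²y⁴, (xy⁷)³⁵ = x³y², (xy⁷)³⁶ = e.
The smallest positive k with (xy⁷)ᵏ = e is 36.

Answer: 36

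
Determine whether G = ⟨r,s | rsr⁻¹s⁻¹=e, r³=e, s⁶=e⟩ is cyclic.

|G| = 18, but the maximum element order in G is 6 < 18. No single element generates all of G, so G is not cyclic.

Answer: No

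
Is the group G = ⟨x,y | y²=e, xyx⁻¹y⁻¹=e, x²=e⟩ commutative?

Each pair of generators commutes: x·y = xy = y·x. Since the generators pairwise commute, every element of G commutes with every other, so G is abelian.

Answer: Yes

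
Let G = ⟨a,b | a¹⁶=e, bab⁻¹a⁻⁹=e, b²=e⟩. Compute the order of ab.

Compute successive powers until reaching e:
  (ab)¹ = ab, (ab)² = a¹⁰, (ab)³ = a¹¹b, (ab)⁴ = a⁴, (ab)⁵ = a⁵b, (ab)⁶ = a¹⁴, (ab)⁷ = a¹⁵b, (ab)⁸ = a⁸, (ab)⁹ = a⁹b, (ab)¹⁰ = a², (ab)¹¹ = a³b, (ab)¹² = a¹², (ab)¹³ = a¹³b, (ab)¹⁴ = a⁶, (ab)¹⁵ = a⁷b, (ab)¹⁶ = e.
The smallest positive k with (ab)ᵏ = e is 16.

Answer: 16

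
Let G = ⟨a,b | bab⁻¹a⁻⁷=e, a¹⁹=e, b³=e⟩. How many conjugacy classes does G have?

The conjugacy classes (representative and size) are:
  [e] (size 1), [a¹¹] (size 3), [a¹⁴] (size 3), [a⁶] (size 3), [a¹⁷] (size 3), [a¹²] (size 3), [a¹⁰] (size 3), [a²b] (size 19), [a¹⁸b²] (size 19).
Class equation: 1 + 3 + 3 + 3 + 3 + 3 + 3 + 19 + 19 = 57 = |G|. So G has 9 conjugacy classes.

Answer: 9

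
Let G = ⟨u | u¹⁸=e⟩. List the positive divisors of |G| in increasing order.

|G| = 18 = 2 · 3². By Lagrange's theorem the order of any subgroup divides 18; the divisors of 18 are 1, 2, 3, 6, 9, 18.

Answer: 1, 2, 3, 6, 9, 18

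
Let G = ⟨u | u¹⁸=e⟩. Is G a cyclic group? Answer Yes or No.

|G| = 18. The element u has order 18 (its powers give 18 distinct elements), so ⟨u⟩ = G and G is cyclic.

Answer: Yes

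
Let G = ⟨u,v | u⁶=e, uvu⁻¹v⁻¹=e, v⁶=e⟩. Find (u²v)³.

Compute successive powers of (u²v), reducing at each step:
  (u²v)²: (u²v) · u² = u⁴v;   (u⁴v) · v = u⁴v²
  (u²v)³: (u⁴v²) · u² = v²;   (v²) · v = v³

Answer: v³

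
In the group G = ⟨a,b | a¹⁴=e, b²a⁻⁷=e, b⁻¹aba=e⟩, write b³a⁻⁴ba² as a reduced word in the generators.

Multiply left to right, reducing at each step:
  (b⁻¹) · a⁻⁴ = a⁴b⁻¹
  (a⁴b⁻¹) · b = a⁴
  (a⁴) · a² = a⁶

Answer: a⁶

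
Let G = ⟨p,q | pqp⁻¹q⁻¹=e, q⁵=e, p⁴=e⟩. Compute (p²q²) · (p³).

Compute (p²q²) · (p³) by multiplying left to right and reducing via the relations at each step:
  (p²q²) · p³ = pq²

Answer: pq²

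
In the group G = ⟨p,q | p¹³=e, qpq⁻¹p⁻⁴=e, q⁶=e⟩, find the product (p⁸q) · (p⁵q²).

Compute (p⁸q) · (p⁵q²) by multiplying left to right and reducing via the relations at each step:
  (p⁸q) · p⁵ = p²q
  (p²q) · q² = p²q³

Answer: p²q³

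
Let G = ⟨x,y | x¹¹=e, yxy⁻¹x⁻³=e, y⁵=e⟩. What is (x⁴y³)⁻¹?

The order of (x⁴y³) is 5 (smallest k with (x⁴y³)ᵏ = e), so (x⁴y³)⁻¹ = (x⁴y³)⁴ = x⁸y².
Check: (x⁴y³) · (x⁸y²) → (x⁴y³) · x⁸ = y³;   (y³) · y² = e, giving e as required.

Answer: x⁸y²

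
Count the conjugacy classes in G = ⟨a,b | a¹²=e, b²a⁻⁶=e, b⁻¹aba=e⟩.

The conjugacy classes (representative and size) are:
  [e] (size 1), [a¹¹] (size 2), [a²] (size 2), [a⁹] (size 2), [a⁴] (size 2), [a⁵] (size 2), [a⁶] (size 1), [a²b] (size 6), [ab] (size 6).
Class equation: 1 + 2 + 2 + 2 + 2 + 2 + 1 + 6 + 6 = 24 = |G|. So G has 9 conjugacy classes.

Answer: 9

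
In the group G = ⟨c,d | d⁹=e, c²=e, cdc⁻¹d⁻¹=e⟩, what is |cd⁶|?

Compute successive powers until reaching e:
  (cd⁶)¹ = cd⁶, (cd⁶)² = d³, (cd⁶)³ = c, (cd⁶)⁴ = d⁶, (cd⁶)⁵ = cd³, (cd⁶)⁶ = e.
The smallest positive k with (cd⁶)ᵏ = e is 6.

Answer: 6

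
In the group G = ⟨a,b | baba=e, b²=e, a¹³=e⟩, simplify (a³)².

Compute successive powers of (a³), reducing at each step:
  (a³)²: (a³) · a³ = a⁶

Answer: a⁶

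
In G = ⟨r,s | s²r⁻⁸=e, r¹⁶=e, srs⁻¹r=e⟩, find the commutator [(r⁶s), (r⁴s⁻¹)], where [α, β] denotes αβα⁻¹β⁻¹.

[(r⁶s), (r⁴s⁻¹)] = (r⁶s)·(r⁴s⁻¹)·(r⁶s)⁻¹·(r⁴s⁻¹)⁻¹.
  (r⁶s) · (r⁴s⁻¹) = r²
  (r²) · (r⁶s⁻¹) = s
  s · (r⁴s) = r⁴

Answer: r⁴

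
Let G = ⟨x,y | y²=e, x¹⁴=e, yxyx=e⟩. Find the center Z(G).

An element z ∈ Z(G) iff z commutes with every generator.
For example x⁷ is central: (x⁷)·x = x⁸ = x·(x⁷); (x⁷)·y = x⁷y = y·(x⁷).
Whereas x ∉ Z(G) since x·y = xy ≠ x¹³y = y·x.
Checking each of the 28 elements this way gives Z(G) = {e, x⁷}, of order 2.

Answer: {e, x⁷}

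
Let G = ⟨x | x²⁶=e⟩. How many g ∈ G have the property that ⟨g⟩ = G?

G is cyclic of order 26. An element generates G iff its order is 26, and a cyclic group of order 26 has exactly φ(26) = 12 such elements.

Answer: 12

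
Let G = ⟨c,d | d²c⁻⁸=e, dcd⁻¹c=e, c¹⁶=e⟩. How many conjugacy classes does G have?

The conjugacy classes (representative and size) are:
  [e] (size 1), [c] (size 2), [c¹⁴] (size 2), [c¹³] (size 2), [c¹²] (size 2), [c⁵] (size 2), [c¹⁰] (size 2), [c⁷] (size 2), [c⁸] (size 1), [d⁻¹] (size 8), [c⁷d⁻¹] (size 8).
Class equation: 1 + 2 + 2 + 2 + 2 + 2 + 2 + 2 + 1 + 8 + 8 = 32 = |G|. So G has 11 conjugacy classes.

Answer: 11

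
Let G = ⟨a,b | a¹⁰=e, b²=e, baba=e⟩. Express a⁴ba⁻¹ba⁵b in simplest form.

Multiply left to right, reducing at each step:
  (a⁴) · b = a⁴b
  (a⁴b) · a⁻¹ = a⁵b
  (a⁵b) · b = a⁵
  (a⁵) · a⁵ = e
  e · b = b

Answer: b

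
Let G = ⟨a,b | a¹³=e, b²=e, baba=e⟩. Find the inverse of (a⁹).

The order of (a⁹) is 13 (smallest k with (a⁹)ᵏ = e), so (a⁹)⁻¹ = (a⁹)¹² = a⁴.
Check: (a⁹) · (a⁴) → (a⁹) · a⁴ = e, giving e as required.

Answer: a⁴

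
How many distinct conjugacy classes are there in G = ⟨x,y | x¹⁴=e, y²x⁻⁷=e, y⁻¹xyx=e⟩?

The conjugacy classes (representative and size) are:
  [e] (size 1), [x¹³] (size 2), [x¹²] (size 2), [x¹¹] (size 2), [x⁴] (size 2), [x⁵] (size 2), [x⁸] (size 2), [x⁷] (size 1), [x⁵y⁻¹] (size 7), [x⁵y] (size 7).
Class equation: 1 + 2 + 2 + 2 + 2 + 2 + 2 + 1 + 7 + 7 = 28 = |G|. So G has 10 conjugacy classes.

Answer: 10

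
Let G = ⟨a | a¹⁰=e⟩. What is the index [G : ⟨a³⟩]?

First find ord(a³) by computing successive powers:
  (a³)¹ = a³, (a³)² = a⁶, (a³)³ = a⁹, (a³)⁴ = a², (a³)⁵ = a⁵, (a³)⁶ = a⁸, (a³)⁷ = a, (a³)⁸ = a⁴, (a³)⁹ = a⁷, (a³)¹⁰ = e.
So |⟨a³⟩| = ord(a³) = 10. With |G| = 10, by Lagrange [G : ⟨a³⟩] = 10/10 = 1.

Answer: 1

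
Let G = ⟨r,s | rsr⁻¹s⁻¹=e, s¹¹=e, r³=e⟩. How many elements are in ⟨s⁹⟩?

|⟨s⁹⟩| equals the order of s⁹. Compute successive powers until reaching e:
  (s⁹)¹ = s⁹, (s⁹)² = s⁷, (s⁹)³ = s⁵, (s⁹)⁴ = s³, (s⁹)⁵ = s, (s⁹)⁶ = s¹⁰, (s⁹)⁷ = s⁸, (s⁹)⁸ = s⁶, (s⁹)⁹ = s⁴, (s⁹)¹⁰ = s², (s⁹)¹¹ = e.
The smallest positive k with (s⁹)ᵏ = e is 11, so |⟨s⁹⟩| = 11.

Answer: 11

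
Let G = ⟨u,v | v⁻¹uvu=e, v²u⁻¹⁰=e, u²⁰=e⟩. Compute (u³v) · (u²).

Compute (u³v) · (u²) by multiplying left to right and reducing via the relations at each step:
  (u³v) · u² = uv

Answer: uv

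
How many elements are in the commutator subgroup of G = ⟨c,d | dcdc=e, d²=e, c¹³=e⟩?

G' = [G, G] is generated by all commutators. The generator-pair commutators are: [c, d] = c².
The subgroup they normally generate is {e, c, c², c³, c⁴, c⁵, c⁶, c⁷, c⁸, c⁹, c¹⁰, c¹¹, c¹²}, of order 13.
Check: |G/G'| = 26/13 = 2 is the order of the abelianisation.

Answer: 13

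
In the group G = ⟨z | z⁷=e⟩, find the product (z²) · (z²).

Compute (z²) · (z²) by multiplying left to right and reducing via the relations at each step:
  (z²) · z² = z⁴

Answer: z⁴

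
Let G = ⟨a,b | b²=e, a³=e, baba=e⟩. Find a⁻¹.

The order of a is 3 (smallest k with aᵏ = e), so a⁻¹ = a² = a².
Check: a · (a²) → a · a² = e, giving e as required.

Answer: a²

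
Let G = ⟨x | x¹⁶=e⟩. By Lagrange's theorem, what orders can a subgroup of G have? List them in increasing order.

|G| = 16 = 2⁴. By Lagrange's theorem the order of any subgroup divides 16; the divisors of 16 are 1, 2, 4, 8, 16.

Answer: 1, 2, 4, 8, 16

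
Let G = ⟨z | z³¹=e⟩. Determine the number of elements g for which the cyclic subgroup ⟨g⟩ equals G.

G is cyclic of order 31. An element generates G iff its order is 31, and a cyclic group of order 31 has exactly φ(31) = 30 such elements.

Answer: 30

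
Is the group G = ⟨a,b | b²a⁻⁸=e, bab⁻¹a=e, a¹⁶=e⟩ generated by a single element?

Every cyclic group is abelian. But a·b = ab while b·a = a⁷b⁻¹, so a·b ≠ b·a and G is not abelian. Hence G is not cyclic.

Answer: No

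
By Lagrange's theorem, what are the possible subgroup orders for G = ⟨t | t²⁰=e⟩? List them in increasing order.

|G| = 20 = 2² · 5. By Lagrange's theorem the order of any subgroup divides 20; the divisors of 20 are 1, 2, 4, 5, 10, 20.

Answer: 1, 2, 4, 5, 10, 20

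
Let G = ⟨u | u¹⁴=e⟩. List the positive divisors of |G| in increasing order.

|G| = 14 = 2 · 7. By Lagrange's theorem the order of any subgroup divides 14; the divisors of 14 are 1, 2, 7, 14.

Answer: 1, 2, 7, 14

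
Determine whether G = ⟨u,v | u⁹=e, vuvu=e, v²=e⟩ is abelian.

u·v = uv but v·u = u⁸v, so u·v ≠ v·u and G is not abelian.

Answer: No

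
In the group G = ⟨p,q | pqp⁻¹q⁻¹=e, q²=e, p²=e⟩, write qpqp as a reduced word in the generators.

Multiply left to right, reducing at each step:
  q · p = pq
  (pq) · q = p
  p · p = e

Answer: e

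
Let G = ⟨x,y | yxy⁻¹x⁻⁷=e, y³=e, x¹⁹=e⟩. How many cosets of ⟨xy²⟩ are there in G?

First find ord(xy²) by computing successive powers:
  (xy²)¹ = xy², (xy²)² = x¹²y, (xy²)³ = e.
So |⟨xy²⟩| = ord(xy²) = 3. With |G| = 57, by Lagrange [G : ⟨xy²⟩] = 57/3 = 19.

Answer: 19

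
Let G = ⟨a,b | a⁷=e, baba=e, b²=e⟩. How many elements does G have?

Enumerate words in the generators, reducing via the relations: the distinct elements are
  {a, b, e, ab, a², a³, a⁴, a⁵, a⁶, a²b, a³b, a⁴b, a⁵b, a⁶b}.
No further products give new elements, so |G| = 14.

Answer: 14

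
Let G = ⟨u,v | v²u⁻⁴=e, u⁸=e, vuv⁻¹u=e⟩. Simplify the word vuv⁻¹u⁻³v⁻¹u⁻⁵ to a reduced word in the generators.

Multiply left to right, reducing at each step:
  v · u = u³v⁻¹
  (u³v⁻¹) · v⁻¹ = u⁷
  (u⁷) · u⁻³ = u⁴
  (u⁴) · v⁻¹ = v
  v · u⁻⁵ = uv⁻¹

Answer: uv⁻¹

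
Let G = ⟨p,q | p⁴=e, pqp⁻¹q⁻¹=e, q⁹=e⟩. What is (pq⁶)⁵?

Compute successive powers of (pq⁶), reducing at each step:
  (pq⁶)²: (pq⁶) · p = p²q⁶;   (p²q⁶) · q⁶ = p²q³
  (pq⁶)³: (p²q³) · p = p³q³;   (p³q³) · q⁶ = p³
  (pq⁶)⁴: (p³) · p = e;   e · q⁶ = q⁶
  (pq⁶)⁵: (q⁶) · p = pq⁶;   (pq⁶) · q⁶ = pq³

Answer: pq³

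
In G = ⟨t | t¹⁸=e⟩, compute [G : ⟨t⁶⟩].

First find ord(t⁶) by computing successive powers:
  (t⁶)¹ = t⁶, (t⁶)² = t¹², (t⁶)³ = e.
So |⟨t⁶⟩| = ord(t⁶) = 3. With |G| = 18, by Lagrange [G : ⟨t⁶⟩] = 18/3 = 6.

Answer: 6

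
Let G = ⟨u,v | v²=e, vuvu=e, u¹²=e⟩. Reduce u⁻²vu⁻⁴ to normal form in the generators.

Multiply left to right, reducing at each step:
  (u¹⁰) · v = u¹⁰v
  (u¹⁰v) · u⁻⁴ = u²v

Answer: u²v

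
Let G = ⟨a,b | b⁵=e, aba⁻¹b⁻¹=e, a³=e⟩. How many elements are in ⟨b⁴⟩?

|⟨b⁴⟩| equals the order of b⁴. Compute successive powers until reaching e:
  (b⁴)¹ = b⁴, (b⁴)² = b³, (b⁴)³ = b², (b⁴)⁴ = b, (b⁴)⁵ = e.
The smallest positive k with (b⁴)ᵏ = e is 5, so |⟨b⁴⟩| = 5.

Answer: 5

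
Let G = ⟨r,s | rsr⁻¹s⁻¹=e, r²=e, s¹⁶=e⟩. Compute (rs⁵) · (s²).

Compute (rs⁵) · (s²) by multiplying left to right and reducing via the relations at each step:
  (rs⁵) · s² = rs⁷

Answer: rs⁷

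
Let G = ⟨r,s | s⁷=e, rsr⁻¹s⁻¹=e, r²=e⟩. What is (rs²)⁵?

Compute successive powers of (rs²), reducing at each step:
  (rs²)²: (rs²) · r = s²;   (s²) · s² = s⁴
  (rs²)³: (s⁴) · r = rs⁴;   (rs⁴) · s² = rs⁶
  (rs²)⁴: (rs⁶) · r = s⁶;   (s⁶) · s² = s
  (rs²)⁵: s · r = rs;   (rs) · s² = rs³

Answer: rs³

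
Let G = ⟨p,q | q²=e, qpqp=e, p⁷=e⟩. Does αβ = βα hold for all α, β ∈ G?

p·q = pq but q·p = p⁶q, so p·q ≠ q·p and G is not abelian.

Answer: No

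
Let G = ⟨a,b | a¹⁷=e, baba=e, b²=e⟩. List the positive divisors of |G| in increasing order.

|G| = 34 = 2 · 17. By Lagrange's theorem the order of any subgroup divides 34; the divisors of 34 are 1, 2, 17, 34.

Answer: 1, 2, 17, 34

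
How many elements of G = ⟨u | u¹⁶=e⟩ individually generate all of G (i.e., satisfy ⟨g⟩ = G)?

G is cyclic of order 16. An element generates G iff its order is 16, and a cyclic group of order 16 has exactly φ(16) = 8 such elements.

Answer: 8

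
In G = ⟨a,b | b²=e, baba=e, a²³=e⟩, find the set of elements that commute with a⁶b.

⟨a⁶b⟩ ⊆ C_G(a⁶b) since powers of a⁶b commute with a⁶b; so |C_G(a⁶b)| ≥ |⟨a⁶b⟩| = 2.
By orbit–stabilizer, |C_G(a⁶b)| = |G| / |conj. class of a⁶b| = 46 / 23 = 2.
The 2 elements commuting with a⁶b are {e, a⁶b}.

Answer: {e, a⁶b}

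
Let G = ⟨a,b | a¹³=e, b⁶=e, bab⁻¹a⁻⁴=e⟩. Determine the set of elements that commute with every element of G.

An element z ∈ Z(G) iff z commutes with every generator.
For example e is central: e·a = a = a·e; e·b = b = b·e.
Whereas a ∉ Z(G) since a·b = ab ≠ a⁴b = b·a.
Checking each of the 78 elements this way gives Z(G) = {e}, of order 1.

Answer: {e}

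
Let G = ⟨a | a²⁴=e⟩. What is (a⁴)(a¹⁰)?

Compute (a⁴) · (a¹⁰) by multiplying left to right and reducing via the relations at each step:
  (a⁴) · a¹⁰ = a¹⁴

Answer: a¹⁴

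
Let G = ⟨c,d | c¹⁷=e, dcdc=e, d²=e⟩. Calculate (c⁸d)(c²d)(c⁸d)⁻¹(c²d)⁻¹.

[(c⁸d), (c²d)] = (c⁸d)·(c²d)·(c⁸d)⁻¹·(c²d)⁻¹.
  (c⁸d) · (c²d) = c⁶
  (c⁶) · (c⁸d) = c¹⁴d
  (c¹⁴d) · (c²d) = c¹²

Answer: c¹²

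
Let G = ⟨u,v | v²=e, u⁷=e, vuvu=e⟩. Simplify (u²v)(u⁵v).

Compute (u²v) · (u⁵v) by multiplying left to right and reducing via the relations at each step:
  (u²v) · u⁵ = u⁴v
  (u⁴v) · v = u⁴

Answer: u⁴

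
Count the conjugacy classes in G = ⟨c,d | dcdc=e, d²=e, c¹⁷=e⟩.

The conjugacy classes (representative and size) are:
  [e] (size 1), [c¹⁶] (size 2), [c²] (size 2), [c³] (size 2), [c¹³] (size 2), [c¹²] (size 2), [c⁶] (size 2), [c¹⁰] (size 2), [c⁹] (size 2), [c⁷d] (size 17).
Class equation: 1 + 2 + 2 + 2 + 2 + 2 + 2 + 2 + 2 + 17 = 34 = |G|. So G has 10 conjugacy classes.

Answer: 10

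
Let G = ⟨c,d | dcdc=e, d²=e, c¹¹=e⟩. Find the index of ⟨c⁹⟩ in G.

First find ord(c⁹) by computing successive powers:
  (c⁹)¹ = c⁹, (c⁹)² = c⁷, (c⁹)³ = c⁵, (c⁹)⁴ = c³, (c⁹)⁵ = c, (c⁹)⁶ = c¹⁰, (c⁹)⁷ = c⁸, (c⁹)⁸ = c⁶, (c⁹)⁹ = c⁴, (c⁹)¹⁰ = c², (c⁹)¹¹ = e.
So |⟨c⁹⟩| = ord(c⁹) = 11. With |G| = 22, by Lagrange [G : ⟨c⁹⟩] = 22/11 = 2.

Answer: 2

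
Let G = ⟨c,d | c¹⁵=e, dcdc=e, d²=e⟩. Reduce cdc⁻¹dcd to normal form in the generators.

Multiply left to right, reducing at each step:
  c · d = cd
  (cd) · c⁻¹ = c²d
  (c²d) · d = c²
  (c²) · c = c³
  (c³) · d = c³d

Answer: c³d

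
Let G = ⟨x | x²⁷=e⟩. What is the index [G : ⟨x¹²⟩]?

First find ord(x¹²) by computing successive powers:
  (x¹²)¹ = x¹², (x¹²)² = x²⁴, (x¹²)³ = x⁹, (x¹²)⁴ = x²¹, (x¹²)⁵ = x⁶, (x¹²)⁶ = x¹⁸, (x¹²)⁷ = x³, (x¹²)⁸ = x¹⁵, (x¹²)⁹ = e.
So |⟨x¹²⟩| = ord(x¹²) = 9. With |G| = 27, by Lagrange [G : ⟨x¹²⟩] = 27/9 = 3.

Answer: 3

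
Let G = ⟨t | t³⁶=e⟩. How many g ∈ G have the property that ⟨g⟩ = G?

G is cyclic of order 36. An element generates G iff its order is 36, and a cyclic group of order 36 has exactly φ(36) = 12 such elements.

Answer: 12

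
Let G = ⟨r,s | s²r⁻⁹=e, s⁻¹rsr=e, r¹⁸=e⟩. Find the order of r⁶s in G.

Compute successive powers until reaching e:
  (r⁶s)¹ = r⁶s, (r⁶s)² = r⁹, (r⁶s)³ = r⁶s⁻¹, (r⁶s)⁴ = e.
The smallest positive k with (r⁶s)ᵏ = e is 4.

Answer: 4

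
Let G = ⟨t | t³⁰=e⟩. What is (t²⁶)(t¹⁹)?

Compute (t²⁶) · (t¹⁹) by multiplying left to right and reducing via the relations at each step:
  (t²⁶) · t¹⁹ = t¹⁵

Answer: t¹⁵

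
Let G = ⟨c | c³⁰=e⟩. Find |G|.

G is generated by a single element, so G is cyclic. The relator gives c³⁰ = e and no smaller power is forced to be e, so the 30 powers {c, e, c², c³, c⁴, c⁵, c⁶, c⁷, c⁸, c⁹, c²², c²³, c²¹, c²⁰, c²⁴, c²⁵, c²⁶, c²⁷, c²⁸, c²⁹, c¹², c¹³, c¹¹, c¹⁰, c¹⁴, c¹⁵, c¹⁶, c¹⁷, c¹⁸, c¹⁹} are distinct. Hence |G| = 30.

Answer: 30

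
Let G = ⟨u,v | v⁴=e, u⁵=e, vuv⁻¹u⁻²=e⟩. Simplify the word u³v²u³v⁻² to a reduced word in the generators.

Multiply left to right, reducing at each step:
  (u³) · v² = u³v²
  (u³v²) · u³ = v²
  (v²) · v⁻² = e

Answer: e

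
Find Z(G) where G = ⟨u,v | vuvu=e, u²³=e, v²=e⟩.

An element z ∈ Z(G) iff z commutes with every generator.
For example e is central: e·u = u = u·e; e·v = v = v·e.
Whereas u ∉ Z(G) since u·v = uv ≠ u²²v = v·u.
Checking each of the 46 elements this way gives Z(G) = {e}, of order 1.

Answer: {e}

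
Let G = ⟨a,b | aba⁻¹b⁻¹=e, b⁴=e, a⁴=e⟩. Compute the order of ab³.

Compute successive powers until reaching e:
  (ab³)¹ = ab³, (ab³)² = a²b², (ab³)³ = a³b, (ab³)⁴ = e.
The smallest positive k with (ab³)ᵏ = e is 4.

Answer: 4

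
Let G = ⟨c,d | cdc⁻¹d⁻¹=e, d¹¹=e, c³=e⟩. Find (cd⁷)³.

Compute successive powers of (cd⁷), reducing at each step:
  (cd⁷)²: (cd⁷) · c = c²d⁷;   (c²d⁷) · d⁷ = c²d³
  (cd⁷)³: (c²d³) · c = d³;   (d³) · d⁷ = d¹⁰

Answer: d¹⁰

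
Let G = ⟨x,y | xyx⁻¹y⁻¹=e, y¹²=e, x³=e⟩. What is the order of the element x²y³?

Compute successive powers until reaching e:
  (x²y³)¹ = x²y³, (x²y³)² = xy⁶, (x²y³)³ = y⁹, (x²y³)⁴ = x², (x²y³)⁵ = xy³, (x²y³)⁶ = y⁶, (x²y³)⁷ = x²y⁹, (x²y³)⁸ = x, (x²y³)⁹ = y³, (x²y³)¹⁰ = x²y⁶, (x²y³)¹¹ = xy⁹, (x²y³)¹² = e.
The smallest positive k with (x²y³)ᵏ = e is 12.

Answer: 12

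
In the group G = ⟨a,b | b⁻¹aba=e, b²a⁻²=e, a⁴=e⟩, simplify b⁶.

Compute successive powers of b, reducing at each step:
  b²: b · b = a²
  b³: (a²) · b = b⁻¹
  b⁴: (b⁻¹) · b = e
  b⁵: e · b = b
  b⁶: b · b = a²

Answer: a²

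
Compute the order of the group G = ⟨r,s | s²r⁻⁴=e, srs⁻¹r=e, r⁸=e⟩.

Enumerate words in the generators, reducing via the relations: the distinct elements are
  {e, r, s, rs, r², r³, r⁴, r⁵, r⁶, r⁷, r²s, r³s, s⁻¹, rs⁻¹, r²s⁻¹, r³s⁻¹}.
No further products give new elements, so |G| = 16.

Answer: 16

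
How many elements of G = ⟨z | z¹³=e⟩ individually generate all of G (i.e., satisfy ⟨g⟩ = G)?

G is cyclic of order 13. An element generates G iff its order is 13, and a cyclic group of order 13 has exactly φ(13) = 12 such elements.

Answer: 12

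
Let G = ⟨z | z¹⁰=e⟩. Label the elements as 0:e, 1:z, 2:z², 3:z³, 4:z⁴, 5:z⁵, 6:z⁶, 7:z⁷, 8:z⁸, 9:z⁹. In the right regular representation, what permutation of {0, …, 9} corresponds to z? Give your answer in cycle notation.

(0 1 2 3 4 5 6 7 8 9)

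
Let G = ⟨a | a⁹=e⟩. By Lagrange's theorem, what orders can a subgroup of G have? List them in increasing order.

|G| = 9 = 3². By Lagrange's theorem the order of any subgroup divides 9; the divisors of 9 are 1, 3, 9.

Answer: 1, 3, 9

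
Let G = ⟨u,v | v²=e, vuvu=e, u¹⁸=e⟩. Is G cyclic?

Every cyclic group is abelian. But u·v = uv while v·u = u¹⁷v, so u·v ≠ v·u and G is not abelian. Hence G is not cyclic.

Answer: No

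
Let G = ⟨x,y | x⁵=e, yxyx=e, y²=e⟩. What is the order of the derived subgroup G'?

G' = [G, G] is generated by all commutators. The generator-pair commutators are: [x, y] = x².
The subgroup they normally generate is {e, x, x², x³, x⁴}, of order 5.
Check: |G/G'| = 10/5 = 2 is the order of the abelianisation.

Answer: 5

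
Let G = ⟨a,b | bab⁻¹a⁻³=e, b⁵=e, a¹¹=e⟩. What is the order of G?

Enumerate words in the generators, reducing via the relations: the distinct elements are
  {a, b, e, ab, a², a³, a⁴, a⁵, a⁶, a⁷, a⁸, a⁹, b², b³, b⁴, ab², ab³, ab⁴, a²b, a³b, a¹⁰, a⁴b, a⁵b, a⁶b, a⁷b, a⁸b, a⁹b, a²b², a²b³, a²b⁴, a³b², a³b³, a³b⁴, a¹⁰b, a⁴b², a⁴b³, a⁴b⁴, a⁵b², a⁵b³, a⁵b⁴, a⁶b², a⁶b³, a⁶b⁴, a⁷b², a⁷b³, a⁷b⁴, a⁸b², a⁸b³, a⁸b⁴, a⁹b², a⁹b³, a⁹b⁴, a¹⁰b², a¹⁰b³, a¹⁰b⁴}.
No further products give new elements, so |G| = 55.

Answer: 55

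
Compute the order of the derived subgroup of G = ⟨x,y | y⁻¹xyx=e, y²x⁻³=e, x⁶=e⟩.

G' = [G, G] is generated by all commutators. The generator-pair commutators are: [x, y] = x².
The subgroup they normally generate is {e, x², x⁴}, of order 3.
Check: |G/G'| = 12/3 = 4 is the order of the abelianisation.

Answer: 3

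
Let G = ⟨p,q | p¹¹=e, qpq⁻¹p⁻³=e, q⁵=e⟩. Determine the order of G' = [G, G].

G' = [G, G] is generated by all commutators. The generator-pair commutators are: [p, q] = p⁹.
The subgroup they normally generate is {e, p, p², p³, p⁴, p⁵, p⁶, p⁷, p⁸, p⁹, p¹⁰}, of order 11.
Check: |G/G'| = 55/11 = 5 is the order of the abelianisation.

Answer: 11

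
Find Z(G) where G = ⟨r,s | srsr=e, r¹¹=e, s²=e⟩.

An element z ∈ Z(G) iff z commutes with every generator.
For example e is central: e·r = r = r·e; e·s = s = s·e.
Whereas r ∉ Z(G) since r·s = rs ≠ r¹⁰s = s·r.
Checking each of the 22 elements this way gives Z(G) = {e}, of order 1.

Answer: {e}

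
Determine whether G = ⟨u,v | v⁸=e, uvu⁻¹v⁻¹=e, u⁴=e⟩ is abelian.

Each pair of generators commutes: u·v = uv = v·u. Since the generators pairwise commute, every element of G commutes with every other, so G is abelian.

Answer: Yes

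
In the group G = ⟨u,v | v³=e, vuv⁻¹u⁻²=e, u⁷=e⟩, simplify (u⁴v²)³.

Compute successive powers of (u⁴v²), reducing at each step:
  (u⁴v²)²: (u⁴v²) · u⁴ = u⁶v²;   (u⁶v²) · v² = u⁶v
  (u⁴v²)³: (u⁶v) · u⁴ = v;   v · v² = e

Answer: e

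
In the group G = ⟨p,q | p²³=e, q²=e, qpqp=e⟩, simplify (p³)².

Compute successive powers of (p³), reducing at each step:
  (p³)²: (p³) · p³ = p⁶

Answer: p⁶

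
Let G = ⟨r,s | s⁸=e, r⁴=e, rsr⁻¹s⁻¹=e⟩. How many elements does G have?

Enumerate words in the generators, reducing via the relations: the distinct elements are
  {e, r, s, rs, r², r³, s², s³, s⁴, s⁵, s⁶, s⁷, rs², rs³, rs⁴, rs⁵, rs⁶, rs⁷, r²s, r³s, r²s², r²s³, r²s⁴, r²s⁵, r²s⁶, r²s⁷, r³s², r³s³, r³s⁴, r³s⁵, r³s⁶, r³s⁷}.
No further products give new elements, so |G| = 32.

Answer: 32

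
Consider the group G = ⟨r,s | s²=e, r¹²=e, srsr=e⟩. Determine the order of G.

Enumerate words in the generators, reducing via the relations: the distinct elements are
  {e, r, s, rs, r², r³, r⁴, r⁵, r⁶, r⁷, r⁸, r⁹, r²s, r³s, r¹¹, r¹⁰, r⁴s, r⁵s, r⁶s, r⁷s, r⁸s, r⁹s, r¹¹s, r¹⁰s}.
No further products give new elements, so |G| = 24.

Answer: 24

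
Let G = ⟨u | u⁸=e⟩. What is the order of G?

G is generated by a single element, so G is cyclic. The relator gives u⁸ = e and no smaller power is forced to be e, so the 8 powers {e, u, u², u³, u⁴, u⁵, u⁶, u⁷} are distinct. Hence |G| = 8.

Answer: 8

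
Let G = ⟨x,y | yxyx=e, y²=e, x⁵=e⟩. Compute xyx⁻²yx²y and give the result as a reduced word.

Multiply left to right, reducing at each step:
  x · y = xy
  (xy) · x⁻² = x³y
  (x³y) · y = x³
  (x³) · x² = e
  e · y = y

Answer: y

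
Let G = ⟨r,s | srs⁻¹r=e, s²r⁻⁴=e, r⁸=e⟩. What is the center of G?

An element z ∈ Z(G) iff z commutes with every generator.
For example r⁴ is central: (r⁴)·r = r⁵ = r·(r⁴); (r⁴)·s = s⁻¹ = s·(r⁴).
Whereas r ∉ Z(G) since r·s = rs ≠ r³s⁻¹ = s·r.
Checking each of the 16 elements this way gives Z(G) = {e, r⁴}, of order 2.

Answer: {e, r⁴}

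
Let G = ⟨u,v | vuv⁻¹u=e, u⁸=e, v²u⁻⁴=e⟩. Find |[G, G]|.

G' = [G, G] is generated by all commutators. The generator-pair commutators are: [u, v] = u².
The subgroup they normally generate is {e, u², u⁴, u⁶}, of order 4.
Check: |G/G'| = 16/4 = 4 is the order of the abelianisation.

Answer: 4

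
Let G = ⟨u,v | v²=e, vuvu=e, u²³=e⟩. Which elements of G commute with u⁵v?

⟨u⁵v⟩ ⊆ C_G(u⁵v) since powers of u⁵v commute with u⁵v; so |C_G(u⁵v)| ≥ |⟨u⁵v⟩| = 2.
By orbit–stabilizer, |C_G(u⁵v)| = |G| / |conj. class of u⁵v| = 46 / 23 = 2.
The 2 elements commuting with u⁵v are {e, u⁵v}.

Answer: {e, u⁵v}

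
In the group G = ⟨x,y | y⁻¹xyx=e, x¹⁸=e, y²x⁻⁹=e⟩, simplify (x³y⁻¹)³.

Compute successive powers of (x³y⁻¹), reducing at each step:
  (x³y⁻¹)²: (x³y⁻¹) · x³ = y⁻¹;   (y⁻¹) · y⁻¹ = x⁹
  (x³y⁻¹)³: (x⁹) · x³ = x¹²;   (x¹²) · y⁻¹ = x³y

Answer: x³y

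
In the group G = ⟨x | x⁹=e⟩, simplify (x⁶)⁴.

Compute successive powers of (x⁶), reducing at each step:
  (x⁶)²: (x⁶) · x⁶ = x³
  (x⁶)³: (x³) · x⁶ = e
  (x⁶)⁴: e · x⁶ = x⁶

Answer: x⁶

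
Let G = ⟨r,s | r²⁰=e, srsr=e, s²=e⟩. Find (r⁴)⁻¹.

The order of (r⁴) is 5 (smallest k with (r⁴)ᵏ = e), so (r⁴)⁻¹ = (r⁴)⁴ = r¹⁶.
Check: (r⁴) · (r¹⁶) → (r⁴) · r¹⁶ = e, giving e as required.

Answer: r¹⁶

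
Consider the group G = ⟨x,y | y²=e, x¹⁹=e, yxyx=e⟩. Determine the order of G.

Enumerate words in the generators, reducing via the relations: the distinct elements are
  {e, x, y, xy, x², x³, x⁴, x⁵, x⁶, x⁷, x⁸, x⁹, x²y, x³y, x¹², x¹³, x¹¹, x¹⁰, x¹⁴, x¹⁵, x¹⁶, x¹⁷, x¹⁸, x⁴y, x⁵y, x⁶y, x⁷y, x⁸y, x⁹y, x¹²y, x¹³y, x¹¹y, x¹⁰y, x¹⁴y, x¹⁵y, x¹⁶y, x¹⁷y, x¹⁸y}.
No further products give new elements, so |G| = 38.

Answer: 38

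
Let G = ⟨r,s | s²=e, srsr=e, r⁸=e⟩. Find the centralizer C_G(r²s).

⟨r²s⟩ ⊆ C_G(r²s) since powers of r²s commute with r²s; so |C_G(r²s)| ≥ |⟨r²s⟩| = 2.
By orbit–stabilizer, |C_G(r²s)| = |G| / |conj. class of r²s| = 16 / 4 = 4.
The 4 elements commuting with r²s are {e, r⁴, r²s, r⁶s}.

Answer: {e, r⁴, r²s, r⁶s}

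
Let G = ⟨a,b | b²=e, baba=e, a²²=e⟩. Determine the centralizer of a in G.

⟨a⟩ ⊆ C_G(a) since powers of a commute with a; so |C_G(a)| ≥ |⟨a⟩| = 22.
By orbit–stabilizer, |C_G(a)| = |G| / |conj. class of a| = 44 / 2 = 22.
The 22 elements commuting with a are {e, a, a², a³, a⁴, a⁵, a⁶, a⁷, a⁸, a⁹, a¹⁰, a¹¹, a¹², a¹³, a¹⁴, a¹⁵, a¹⁶, a¹⁷, a¹⁸, a¹⁹, a²⁰, a²¹}.

Answer: {e, a, a², a³, a⁴, a⁵, a⁶, a⁷, a⁸, a⁹, a¹⁰, a¹¹, a¹², a¹³, a¹⁴, a¹⁵, a¹⁶, a¹⁷, a¹⁸, a¹⁹, a²⁰, a²¹}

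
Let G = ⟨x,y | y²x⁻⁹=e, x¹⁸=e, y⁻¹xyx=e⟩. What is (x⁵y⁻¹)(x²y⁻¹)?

Compute (x⁵y⁻¹) · (x²y⁻¹) by multiplying left to right and reducing via the relations at each step:
  (x⁵y⁻¹) · x² = x³y⁻¹
  (x³y⁻¹) · y⁻¹ = x¹²

Answer: x¹²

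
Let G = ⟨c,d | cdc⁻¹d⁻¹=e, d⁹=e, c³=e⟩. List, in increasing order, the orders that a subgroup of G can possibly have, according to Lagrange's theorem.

|G| = 27 = 3³. By Lagrange's theorem the order of any subgroup divides 27; the divisors of 27 are 1, 3, 9, 27.

Answer: 1, 3, 9, 27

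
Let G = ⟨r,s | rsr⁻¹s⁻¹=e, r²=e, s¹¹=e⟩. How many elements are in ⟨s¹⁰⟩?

|⟨s¹⁰⟩| equals the order of s¹⁰. Compute successive powers until reaching e:
  (s¹⁰)¹ = s¹⁰, (s¹⁰)² = s⁹, (s¹⁰)³ = s⁸, (s¹⁰)⁴ = s⁷, (s¹⁰)⁵ = s⁶, (s¹⁰)⁶ = s⁵, (s¹⁰)⁷ = s⁴, (s¹⁰)⁸ = s³, (s¹⁰)⁹ = s², (s¹⁰)¹⁰ = s, (s¹⁰)¹¹ = e.
The smallest positive k with (s¹⁰)ᵏ = e is 11, so |⟨s¹⁰⟩| = 11.

Answer: 11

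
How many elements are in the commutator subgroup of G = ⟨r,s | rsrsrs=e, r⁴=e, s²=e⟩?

G' = [G, G] is generated by all commutators. The generator-pair commutators are: [r, s] = r²sr.
The subgroup they normally generate is {e, r², rs, sr³, r²sr, r³s, r²sr³, sr, rsr², sr²s, r²sr²s, r³sr²}, of order 12.
Check: |G/G'| = 24/12 = 2 is the order of the abelianisation.

Answer: 12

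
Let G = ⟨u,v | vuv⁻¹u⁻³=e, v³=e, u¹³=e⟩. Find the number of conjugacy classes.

The conjugacy classes (representative and size) are:
  [e] (size 1), [u] (size 3), [u⁵] (size 3), [u¹⁰] (size 3), [u⁸] (size 3), [u¹⁰v] (size 13), [u⁷v²] (size 13).
Class equation: 1 + 3 + 3 + 3 + 3 + 13 + 13 = 39 = |G|. So G has 7 conjugacy classes.

Answer: 7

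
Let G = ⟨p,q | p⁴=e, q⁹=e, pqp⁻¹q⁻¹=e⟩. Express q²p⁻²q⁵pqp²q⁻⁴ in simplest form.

Multiply left to right, reducing at each step:
  (q²) · p⁻² = p²q²
  (p²q²) · q⁵ = p²q⁷
  (p²q⁷) · p = p³q⁷
  (p³q⁷) · q = p³q⁸
  (p³q⁸) · p² = pq⁸
  (pq⁸) · q⁻⁴ = pq⁴

Answer: pq⁴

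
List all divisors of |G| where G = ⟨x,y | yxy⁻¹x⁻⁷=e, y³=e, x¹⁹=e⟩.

|G| = 57 = 3 · 19. By Lagrange's theorem the order of any subgroup divides 57; the divisors of 57 are 1, 3, 19, 57.

Answer: 1, 3, 19, 57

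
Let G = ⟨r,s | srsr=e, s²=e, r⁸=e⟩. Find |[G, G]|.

G' = [G, G] is generated by all commutators. The generator-pair commutators are: [r, s] = r².
The subgroup they normally generate is {e, r², r⁴, r⁶}, of order 4.
Check: |G/G'| = 16/4 = 4 is the order of the abelianisation.

Answer: 4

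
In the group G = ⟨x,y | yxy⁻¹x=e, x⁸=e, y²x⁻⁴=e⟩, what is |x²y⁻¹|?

Compute successive powers until reaching e:
  (x²y⁻¹)¹ = x²y⁻¹, (x²y⁻¹)² = x⁴, (x²y⁻¹)³ = x²y, (x²y⁻¹)⁴ = e.
The smallest positive k with (x²y⁻¹)ᵏ = e is 4.

Answer: 4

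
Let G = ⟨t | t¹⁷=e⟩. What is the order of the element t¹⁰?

Compute successive powers until reaching e:
  (t¹⁰)¹ = t¹⁰, (t¹⁰)² = t³, (t¹⁰)³ = t¹³, (t¹⁰)⁴ = t⁶, (t¹⁰)⁵ = t¹⁶, (t¹⁰)⁶ = t⁹, (t¹⁰)⁷ = t², (t¹⁰)⁸ = t¹², (t¹⁰)⁹ = t⁵, (t¹⁰)¹⁰ = t¹⁵, (t¹⁰)¹¹ = t⁸, (t¹⁰)¹² = t, (t¹⁰)¹³ = t¹¹, (t¹⁰)¹⁴ = t⁴, (t¹⁰)¹⁵ = t¹⁴, (t¹⁰)¹⁶ = t⁷, (t¹⁰)¹⁷ = e.
The smallest positive k with (t¹⁰)ᵏ = e is 17.

Answer: 17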